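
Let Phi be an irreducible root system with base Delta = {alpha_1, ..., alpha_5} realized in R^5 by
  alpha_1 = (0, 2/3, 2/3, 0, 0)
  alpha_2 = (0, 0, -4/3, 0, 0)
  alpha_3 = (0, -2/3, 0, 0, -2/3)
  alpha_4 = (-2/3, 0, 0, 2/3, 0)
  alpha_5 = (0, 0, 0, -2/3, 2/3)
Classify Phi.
Compute the Cartan integers a_ij = 2(alpha_i, alpha_j)/(alpha_j, alpha_j); the resulting 5x5 Cartan matrix is
[[2, -1, -1, 0, 0], [-2, 2, 0, 0, 0], [-1, 0, 2, 0, -1], [0, 0, 0, 2, -1], [0, 0, -1, -1, 2]].
The roots have two lengths (squared-length ratio 2:1); the short ones are alpha_{1,3,4,5}. The associated Dynkin diagram is a chain of 5 nodes with a double edge at one end; the terminal node there is the unique long simple root (C_5), so the type is C_5 (the algebra sp(10)).

C_5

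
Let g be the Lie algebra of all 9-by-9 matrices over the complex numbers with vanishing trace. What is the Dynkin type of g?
type A_8

This is sl(9), which has dimension 9^2 - 1 = 80 and rank 9 - 1 = 8 (a Cartan subalgebra is the diagonal traceless matrices). In the classification of classical Lie algebras, the special linear algebra sl(n+1) has type A_n; here n = 8, so the Dynkin diagram is a chain of 8 nodes with single edges (A_8). Hence the type is A_8.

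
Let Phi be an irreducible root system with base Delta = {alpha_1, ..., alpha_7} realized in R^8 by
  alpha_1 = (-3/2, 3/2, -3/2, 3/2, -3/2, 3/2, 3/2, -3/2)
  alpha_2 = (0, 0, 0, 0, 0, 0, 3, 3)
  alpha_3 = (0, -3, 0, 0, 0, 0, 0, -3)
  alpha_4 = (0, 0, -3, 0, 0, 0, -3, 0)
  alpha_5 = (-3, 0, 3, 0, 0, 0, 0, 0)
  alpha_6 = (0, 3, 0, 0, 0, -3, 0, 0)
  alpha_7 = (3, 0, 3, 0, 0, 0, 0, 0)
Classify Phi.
E_7

Compute the Cartan integers a_ij = 2(alpha_i, alpha_j)/(alpha_j, alpha_j); the resulting 7x7 Cartan matrix is
[[2, 0, 0, 0, 0, 0, -1], [0, 2, -1, -1, 0, 0, 0], [0, -1, 2, 0, 0, -1, 0], [0, -1, 0, 2, -1, 0, -1], [0, 0, 0, -1, 2, 0, 0], [0, 0, -1, 0, 0, 2, 0], [-1, 0, 0, -1, 0, 0, 2]].
All simple roots have the same length, so the diagram is simply laced. The associated Dynkin diagram is a chain of 6 nodes with one extra node attached to the third node from one end (E_7), so the type is E_7.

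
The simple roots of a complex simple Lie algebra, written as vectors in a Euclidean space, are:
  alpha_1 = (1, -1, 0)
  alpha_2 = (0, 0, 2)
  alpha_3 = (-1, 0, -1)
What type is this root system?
Compute the Cartan integers a_ij = 2(alpha_i, alpha_j)/(alpha_j, alpha_j); the resulting 3x3 Cartan matrix is
[[2, 0, -1], [0, 2, -2], [-1, -1, 2]].
The roots have two lengths (squared-length ratio 2:1); the short ones are alpha_{1,3}. The associated Dynkin diagram is a chain of 3 nodes with a double edge at one end; the terminal node there is the unique long simple root (C_3), so the type is C_3 (the algebra sp(6)).

type C_3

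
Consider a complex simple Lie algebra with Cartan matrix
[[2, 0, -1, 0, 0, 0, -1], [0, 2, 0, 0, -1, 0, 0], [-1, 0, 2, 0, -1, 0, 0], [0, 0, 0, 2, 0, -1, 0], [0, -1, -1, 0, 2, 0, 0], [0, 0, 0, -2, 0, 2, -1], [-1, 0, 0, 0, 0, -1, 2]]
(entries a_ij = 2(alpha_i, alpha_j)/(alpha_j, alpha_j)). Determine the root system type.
B_7 (so(15))

The matrix has rank 7 with 2's on the diagonal. Reading the off-diagonal entries as Dynkin edges (a single edge where a_ij = a_ji = -1; a double or triple edge where a_ij * a_ji = 2 or 3), the diagram is a chain of 7 nodes with a double edge at one end; the terminal node there is the unique short simple root (B_7). One simple-root ordering that puts it in standard form is (alpha_2, alpha_5, alpha_3, alpha_1, alpha_7, alpha_6, alpha_4). So the algebra is type B_7, i.e. so(15).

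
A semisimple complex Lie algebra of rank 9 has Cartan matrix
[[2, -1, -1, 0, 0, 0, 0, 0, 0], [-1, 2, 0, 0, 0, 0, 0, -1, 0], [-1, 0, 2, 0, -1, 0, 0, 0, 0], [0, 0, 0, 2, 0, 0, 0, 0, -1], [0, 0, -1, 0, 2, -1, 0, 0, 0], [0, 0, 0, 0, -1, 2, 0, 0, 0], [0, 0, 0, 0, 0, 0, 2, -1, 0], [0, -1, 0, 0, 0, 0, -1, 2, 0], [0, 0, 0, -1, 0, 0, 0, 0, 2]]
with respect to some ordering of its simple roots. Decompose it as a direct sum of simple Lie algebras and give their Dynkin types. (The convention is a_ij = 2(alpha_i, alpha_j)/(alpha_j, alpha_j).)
A_2 + A_7

The diagram associated to this matrix has two connected components: the simple roots {alpha_4, alpha_9} form a chain of 2 nodes with single edges (A_2), and {alpha_1, alpha_2, alpha_3, alpha_5, alpha_6, alpha_7, alpha_8} form a chain of 7 nodes with single edges (A_7). A semisimple Lie algebra decomposes uniquely as the direct sum of simple ideals, one per connected component of its Dynkin diagram, so g ≅ A_2 ⊕ A_7 (dimension 8 + 63 = 71).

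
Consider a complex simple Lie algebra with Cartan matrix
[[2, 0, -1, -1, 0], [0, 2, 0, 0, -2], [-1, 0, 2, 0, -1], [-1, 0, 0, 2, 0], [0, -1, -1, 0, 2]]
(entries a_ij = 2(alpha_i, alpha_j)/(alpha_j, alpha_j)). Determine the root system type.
type C_5

The matrix has rank 5 with 2's on the diagonal. Reading the off-diagonal entries as Dynkin edges (a single edge where a_ij = a_ji = -1; a double or triple edge where a_ij * a_ji = 2 or 3), the diagram is a chain of 5 nodes with a double edge at one end; the terminal node there is the unique long simple root (C_5). One simple-root ordering that puts it in standard form is (alpha_4, alpha_1, alpha_3, alpha_5, alpha_2). So the algebra is type C_5, i.e. sp(10).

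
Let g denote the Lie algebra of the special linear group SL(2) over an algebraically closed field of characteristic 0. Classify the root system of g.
A_1 (sl(2))

This is sl(2), which has dimension 2^2 - 1 = 3 and rank 2 - 1 = 1 (a Cartan subalgebra is the diagonal traceless matrices). In the classification of classical Lie algebras, the special linear algebra sl(n+1) has type A_n; here n = 1, so the Dynkin diagram is a chain of 1 nodes with single edges (A_1). Hence the type is A_1.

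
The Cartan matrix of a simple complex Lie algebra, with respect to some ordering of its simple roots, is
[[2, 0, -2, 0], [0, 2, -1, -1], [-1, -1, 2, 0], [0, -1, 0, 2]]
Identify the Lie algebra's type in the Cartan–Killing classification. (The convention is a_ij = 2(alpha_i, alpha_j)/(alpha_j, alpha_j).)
type C_4

The matrix has rank 4 with 2's on the diagonal. Reading the off-diagonal entries as Dynkin edges (a single edge where a_ij = a_ji = -1; a double or triple edge where a_ij * a_ji = 2 or 3), the diagram is a chain of 4 nodes with a double edge at one end; the terminal node there is the unique long simple root (C_4). One simple-root ordering that puts it in standard form is (alpha_4, alpha_2, alpha_3, alpha_1). So the algebra is type C_4, i.e. sp(8).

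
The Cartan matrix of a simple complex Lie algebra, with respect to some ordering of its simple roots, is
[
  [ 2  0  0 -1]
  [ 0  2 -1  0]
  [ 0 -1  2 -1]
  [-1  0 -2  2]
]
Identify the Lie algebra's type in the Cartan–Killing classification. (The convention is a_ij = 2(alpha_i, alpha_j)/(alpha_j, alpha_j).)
The matrix has rank 4 with 2's on the diagonal. Reading the off-diagonal entries as Dynkin edges (a single edge where a_ij = a_ji = -1; a double or triple edge where a_ij * a_ji = 2 or 3), the diagram is a chain of 4 nodes with a double edge between the middle two (F_4). One simple-root ordering that puts it in standard form is (alpha_1, alpha_4, alpha_3, alpha_2). So the algebra is type F_4.

F4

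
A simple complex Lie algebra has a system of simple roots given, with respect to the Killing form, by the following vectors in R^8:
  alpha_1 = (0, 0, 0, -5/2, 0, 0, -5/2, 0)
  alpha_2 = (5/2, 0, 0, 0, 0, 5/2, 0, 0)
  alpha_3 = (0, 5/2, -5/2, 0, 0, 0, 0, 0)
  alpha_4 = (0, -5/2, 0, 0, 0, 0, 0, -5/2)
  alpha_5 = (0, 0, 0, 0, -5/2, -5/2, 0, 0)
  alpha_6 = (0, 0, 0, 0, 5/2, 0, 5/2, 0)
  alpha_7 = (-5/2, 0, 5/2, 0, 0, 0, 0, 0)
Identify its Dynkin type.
Compute the Cartan integers a_ij = 2(alpha_i, alpha_j)/(alpha_j, alpha_j); the resulting 7x7 Cartan matrix is
[[2, 0, 0, 0, 0, -1, 0], [0, 2, 0, 0, -1, 0, -1], [0, 0, 2, -1, 0, 0, -1], [0, 0, -1, 2, 0, 0, 0], [0, -1, 0, 0, 2, -1, 0], [-1, 0, 0, 0, -1, 2, 0], [0, -1, -1, 0, 0, 0, 2]].
All simple roots have the same length, so the diagram is simply laced. The associated Dynkin diagram is a chain of 7 nodes with single edges (A_7), so the type is A_7 (the algebra sl(8)).

A_7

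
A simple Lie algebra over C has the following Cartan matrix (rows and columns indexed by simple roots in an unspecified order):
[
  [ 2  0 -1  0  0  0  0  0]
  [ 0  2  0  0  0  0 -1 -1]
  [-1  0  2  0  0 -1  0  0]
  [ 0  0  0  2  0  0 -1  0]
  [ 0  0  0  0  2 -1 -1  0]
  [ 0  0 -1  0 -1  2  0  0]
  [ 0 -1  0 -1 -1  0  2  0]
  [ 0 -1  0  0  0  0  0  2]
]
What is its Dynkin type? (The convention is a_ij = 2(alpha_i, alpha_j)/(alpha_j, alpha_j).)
The matrix has rank 8 with 2's on the diagonal. Reading the off-diagonal entries as Dynkin edges (a single edge where a_ij = a_ji = -1; a double or triple edge where a_ij * a_ji = 2 or 3), the diagram is a chain of 7 nodes with one extra node attached to the third node from one end (E_8). One simple-root ordering that puts it in standard form is (alpha_8, alpha_4, alpha_2, alpha_7, alpha_5, alpha_6, alpha_3, alpha_1). So the algebra is type E_8.

type E_8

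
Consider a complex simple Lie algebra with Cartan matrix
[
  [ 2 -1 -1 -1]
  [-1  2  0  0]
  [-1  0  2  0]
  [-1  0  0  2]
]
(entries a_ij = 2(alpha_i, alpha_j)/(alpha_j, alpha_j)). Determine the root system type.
The matrix has rank 4 with 2's on the diagonal. Reading the off-diagonal entries as Dynkin edges (a single edge where a_ij = a_ji = -1; a double or triple edge where a_ij * a_ji = 2 or 3), the diagram is a chain of 2 nodes with a fork of two nodes at one end (D_4). One simple-root ordering that puts it in standard form is (alpha_3, alpha_1, alpha_2, alpha_4). So the algebra is type D_4, i.e. so(8).

D_4 (so(8))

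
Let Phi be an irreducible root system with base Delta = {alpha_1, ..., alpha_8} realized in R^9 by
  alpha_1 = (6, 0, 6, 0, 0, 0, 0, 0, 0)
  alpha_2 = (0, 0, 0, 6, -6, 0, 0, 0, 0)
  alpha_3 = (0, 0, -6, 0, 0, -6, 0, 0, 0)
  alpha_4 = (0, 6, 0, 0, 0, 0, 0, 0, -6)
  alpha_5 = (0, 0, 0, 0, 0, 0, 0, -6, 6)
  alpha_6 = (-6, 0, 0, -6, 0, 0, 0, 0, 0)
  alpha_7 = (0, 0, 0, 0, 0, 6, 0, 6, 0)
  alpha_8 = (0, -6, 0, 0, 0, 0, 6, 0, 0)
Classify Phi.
Compute the Cartan integers a_ij = 2(alpha_i, alpha_j)/(alpha_j, alpha_j); the resulting 8x8 Cartan matrix is
[[2, 0, -1, 0, 0, -1, 0, 0], [0, 2, 0, 0, 0, -1, 0, 0], [-1, 0, 2, 0, 0, 0, -1, 0], [0, 0, 0, 2, -1, 0, 0, -1], [0, 0, 0, -1, 2, 0, -1, 0], [-1, -1, 0, 0, 0, 2, 0, 0], [0, 0, -1, 0, -1, 0, 2, 0], [0, 0, 0, -1, 0, 0, 0, 2]].
All simple roots have the same length, so the diagram is simply laced. The associated Dynkin diagram is a chain of 8 nodes with single edges (A_8), so the type is A_8 (the algebra sl(9)).

A_8 (sl(9))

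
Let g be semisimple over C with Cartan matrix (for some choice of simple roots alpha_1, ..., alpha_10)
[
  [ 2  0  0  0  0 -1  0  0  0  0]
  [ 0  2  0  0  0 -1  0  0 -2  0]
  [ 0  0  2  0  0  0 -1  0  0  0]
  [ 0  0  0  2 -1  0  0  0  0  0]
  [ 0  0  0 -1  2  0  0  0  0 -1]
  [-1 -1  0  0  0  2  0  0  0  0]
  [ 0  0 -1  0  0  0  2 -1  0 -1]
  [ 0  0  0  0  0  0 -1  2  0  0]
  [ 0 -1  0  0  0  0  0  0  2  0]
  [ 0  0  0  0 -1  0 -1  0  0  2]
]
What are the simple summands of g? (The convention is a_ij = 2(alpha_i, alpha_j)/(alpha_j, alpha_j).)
The diagram associated to this matrix has two connected components: the simple roots {alpha_1, alpha_2, alpha_6, alpha_9} form a chain of 4 nodes with a double edge at one end; the terminal node there is the unique short simple root (B_4), and {alpha_3, alpha_4, alpha_5, alpha_7, alpha_8, alpha_10} form a chain of 4 nodes with a fork of two nodes at one end (D_6). A semisimple Lie algebra decomposes uniquely as the direct sum of simple ideals, one per connected component of its Dynkin diagram, so g ≅ B_4 ⊕ D_6 (dimension 36 + 66 = 102).

type B_4 ⊕ type D_6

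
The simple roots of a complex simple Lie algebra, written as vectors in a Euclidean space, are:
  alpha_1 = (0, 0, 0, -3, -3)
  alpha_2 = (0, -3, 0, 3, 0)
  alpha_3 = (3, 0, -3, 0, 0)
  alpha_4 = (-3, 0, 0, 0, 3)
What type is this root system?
type A_4

Compute the Cartan integers a_ij = 2(alpha_i, alpha_j)/(alpha_j, alpha_j); the resulting 4x4 Cartan matrix is
[[2, -1, 0, -1], [-1, 2, 0, 0], [0, 0, 2, -1], [-1, 0, -1, 2]].
All simple roots have the same length, so the diagram is simply laced. The associated Dynkin diagram is a chain of 4 nodes with single edges (A_4), so the type is A_4 (the algebra sl(5)).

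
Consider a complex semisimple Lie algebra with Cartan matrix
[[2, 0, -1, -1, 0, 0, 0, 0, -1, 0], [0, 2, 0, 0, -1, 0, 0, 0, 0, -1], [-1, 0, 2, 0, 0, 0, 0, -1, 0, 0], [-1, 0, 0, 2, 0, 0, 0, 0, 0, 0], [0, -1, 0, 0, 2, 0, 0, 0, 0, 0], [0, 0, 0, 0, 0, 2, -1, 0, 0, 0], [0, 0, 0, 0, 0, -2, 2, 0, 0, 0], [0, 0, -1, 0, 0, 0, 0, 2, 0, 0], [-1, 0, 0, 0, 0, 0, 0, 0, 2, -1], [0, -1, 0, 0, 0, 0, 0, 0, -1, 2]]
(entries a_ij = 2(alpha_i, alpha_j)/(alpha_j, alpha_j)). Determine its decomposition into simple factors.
The diagram associated to this matrix has two connected components: the simple roots {alpha_6, alpha_7} form a chain of 2 nodes with a double edge at one end; the terminal node there is the unique short simple root (B_2), and {alpha_1, alpha_2, alpha_3, alpha_4, alpha_5, alpha_8, alpha_9, alpha_10} form a chain of 7 nodes with one extra node attached to the third node from one end (E_8). A semisimple Lie algebra decomposes uniquely as the direct sum of simple ideals, one per connected component of its Dynkin diagram, so g ≅ B_2 ⊕ E_8 (dimension 10 + 248 = 258).

type B_2 ⊕ type E_8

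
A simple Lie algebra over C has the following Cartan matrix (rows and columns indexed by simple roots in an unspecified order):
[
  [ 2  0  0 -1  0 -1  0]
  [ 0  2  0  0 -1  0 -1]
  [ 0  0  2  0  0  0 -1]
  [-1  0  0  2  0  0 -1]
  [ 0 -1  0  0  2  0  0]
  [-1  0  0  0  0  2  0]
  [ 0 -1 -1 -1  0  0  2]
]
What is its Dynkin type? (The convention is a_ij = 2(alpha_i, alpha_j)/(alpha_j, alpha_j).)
E7

The matrix has rank 7 with 2's on the diagonal. Reading the off-diagonal entries as Dynkin edges (a single edge where a_ij = a_ji = -1; a double or triple edge where a_ij * a_ji = 2 or 3), the diagram is a chain of 6 nodes with one extra node attached to the third node from one end (E_7). One simple-root ordering that puts it in standard form is (alpha_5, alpha_3, alpha_2, alpha_7, alpha_4, alpha_1, alpha_6). So the algebra is type E_7.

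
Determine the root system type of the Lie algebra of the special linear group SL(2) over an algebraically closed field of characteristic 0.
This is sl(2), which has dimension 2^2 - 1 = 3 and rank 2 - 1 = 1 (a Cartan subalgebra is the diagonal traceless matrices). In the classification of classical Lie algebras, the special linear algebra sl(n+1) has type A_n; here n = 1, so the Dynkin diagram is a chain of 1 nodes with single edges (A_1). Hence the type is A_1.

A1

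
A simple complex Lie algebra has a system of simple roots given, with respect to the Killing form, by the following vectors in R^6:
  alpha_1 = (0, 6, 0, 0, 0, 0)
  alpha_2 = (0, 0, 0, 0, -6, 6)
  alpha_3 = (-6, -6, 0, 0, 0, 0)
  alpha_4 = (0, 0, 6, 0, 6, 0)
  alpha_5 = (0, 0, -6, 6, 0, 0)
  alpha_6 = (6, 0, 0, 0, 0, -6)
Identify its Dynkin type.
B_6

Compute the Cartan integers a_ij = 2(alpha_i, alpha_j)/(alpha_j, alpha_j); the resulting 6x6 Cartan matrix is
[[2, 0, -1, 0, 0, 0], [0, 2, 0, -1, 0, -1], [-2, 0, 2, 0, 0, -1], [0, -1, 0, 2, -1, 0], [0, 0, 0, -1, 2, 0], [0, -1, -1, 0, 0, 2]].
The roots have two lengths (squared-length ratio 2:1); the short ones are alpha_{1}. The associated Dynkin diagram is a chain of 6 nodes with a double edge at one end; the terminal node there is the unique short simple root (B_6), so the type is B_6 (the algebra so(13)).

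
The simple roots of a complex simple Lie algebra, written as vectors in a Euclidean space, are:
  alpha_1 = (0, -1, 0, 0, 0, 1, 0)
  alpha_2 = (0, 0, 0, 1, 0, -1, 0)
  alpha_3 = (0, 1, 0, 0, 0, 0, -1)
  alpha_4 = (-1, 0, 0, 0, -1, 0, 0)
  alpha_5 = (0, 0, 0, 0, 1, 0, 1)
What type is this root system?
Compute the Cartan integers a_ij = 2(alpha_i, alpha_j)/(alpha_j, alpha_j); the resulting 5x5 Cartan matrix is
[[2, -1, -1, 0, 0], [-1, 2, 0, 0, 0], [-1, 0, 2, 0, -1], [0, 0, 0, 2, -1], [0, 0, -1, -1, 2]].
All simple roots have the same length, so the diagram is simply laced. The associated Dynkin diagram is a chain of 5 nodes with single edges (A_5), so the type is A_5 (the algebra sl(6)).

A_5 (sl(6))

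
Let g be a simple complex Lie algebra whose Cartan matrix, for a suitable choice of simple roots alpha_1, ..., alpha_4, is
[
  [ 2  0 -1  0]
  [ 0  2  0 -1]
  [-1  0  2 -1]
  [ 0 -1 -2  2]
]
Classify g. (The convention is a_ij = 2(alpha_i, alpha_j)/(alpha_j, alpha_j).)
The matrix has rank 4 with 2's on the diagonal. Reading the off-diagonal entries as Dynkin edges (a single edge where a_ij = a_ji = -1; a double or triple edge where a_ij * a_ji = 2 or 3), the diagram is a chain of 4 nodes with a double edge between the middle two (F_4). One simple-root ordering that puts it in standard form is (alpha_2, alpha_4, alpha_3, alpha_1). So the algebra is type F_4.

F_4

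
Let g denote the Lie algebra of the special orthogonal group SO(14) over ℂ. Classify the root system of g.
This is so(14) with 14 even, which has dimension 14(14-1)/2 = 91 and rank 14/2 = 7. In the classification of classical Lie algebras, the orthogonal algebra so(2n) in an even number of variables has type D_n; here n = 7, so the Dynkin diagram is a chain of 5 nodes with a fork of two nodes at one end (D_7). Hence the type is D_7.

D_7 (so(14))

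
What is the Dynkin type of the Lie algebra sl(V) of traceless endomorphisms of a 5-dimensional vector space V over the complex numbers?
A_4 (sl(5))

This is sl(5), which has dimension 5^2 - 1 = 24 and rank 5 - 1 = 4 (a Cartan subalgebra is the diagonal traceless matrices). In the classification of classical Lie algebras, the special linear algebra sl(n+1) has type A_n; here n = 4, so the Dynkin diagram is a chain of 4 nodes with single edges (A_4). Hence the type is A_4.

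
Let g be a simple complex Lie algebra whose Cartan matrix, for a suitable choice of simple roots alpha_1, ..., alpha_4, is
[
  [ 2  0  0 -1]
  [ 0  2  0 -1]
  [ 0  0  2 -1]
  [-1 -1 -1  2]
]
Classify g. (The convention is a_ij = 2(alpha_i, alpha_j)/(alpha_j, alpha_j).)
D_4 (so(8))

The matrix has rank 4 with 2's on the diagonal. Reading the off-diagonal entries as Dynkin edges (a single edge where a_ij = a_ji = -1; a double or triple edge where a_ij * a_ji = 2 or 3), the diagram is a chain of 2 nodes with a fork of two nodes at one end (D_4). One simple-root ordering that puts it in standard form is (alpha_1, alpha_4, alpha_3, alpha_2). So the algebra is type D_4, i.e. so(8).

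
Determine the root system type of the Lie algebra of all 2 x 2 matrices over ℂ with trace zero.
A1

This is sl(2), which has dimension 2^2 - 1 = 3 and rank 2 - 1 = 1 (a Cartan subalgebra is the diagonal traceless matrices). In the classification of classical Lie algebras, the special linear algebra sl(n+1) has type A_n; here n = 1, so the Dynkin diagram is a chain of 1 nodes with single edges (A_1). Hence the type is A_1.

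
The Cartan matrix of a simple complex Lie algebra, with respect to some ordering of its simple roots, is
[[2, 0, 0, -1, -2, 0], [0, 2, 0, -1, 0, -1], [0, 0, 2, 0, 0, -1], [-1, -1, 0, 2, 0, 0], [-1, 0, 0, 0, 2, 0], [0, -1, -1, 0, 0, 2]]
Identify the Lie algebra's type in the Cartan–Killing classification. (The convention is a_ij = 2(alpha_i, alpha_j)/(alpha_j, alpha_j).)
B_6

The matrix has rank 6 with 2's on the diagonal. Reading the off-diagonal entries as Dynkin edges (a single edge where a_ij = a_ji = -1; a double or triple edge where a_ij * a_ji = 2 or 3), the diagram is a chain of 6 nodes with a double edge at one end; the terminal node there is the unique short simple root (B_6). One simple-root ordering that puts it in standard form is (alpha_3, alpha_6, alpha_2, alpha_4, alpha_1, alpha_5). So the algebra is type B_6, i.e. so(13).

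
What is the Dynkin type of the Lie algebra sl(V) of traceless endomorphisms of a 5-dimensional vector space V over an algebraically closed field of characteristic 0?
type A_4

This is sl(5), which has dimension 5^2 - 1 = 24 and rank 5 - 1 = 4 (a Cartan subalgebra is the diagonal traceless matrices). In the classification of classical Lie algebras, the special linear algebra sl(n+1) has type A_n; here n = 4, so the Dynkin diagram is a chain of 4 nodes with single edges (A_4). Hence the type is A_4.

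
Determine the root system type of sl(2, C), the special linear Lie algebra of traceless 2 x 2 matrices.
A_1

This is sl(2), which has dimension 2^2 - 1 = 3 and rank 2 - 1 = 1 (a Cartan subalgebra is the diagonal traceless matrices). In the classification of classical Lie algebras, the special linear algebra sl(n+1) has type A_n; here n = 1, so the Dynkin diagram is a chain of 1 nodes with single edges (A_1). Hence the type is A_1.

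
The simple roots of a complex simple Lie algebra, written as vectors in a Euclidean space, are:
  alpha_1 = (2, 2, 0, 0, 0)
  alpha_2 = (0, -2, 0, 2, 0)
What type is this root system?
Compute the Cartan integers a_ij = 2(alpha_i, alpha_j)/(alpha_j, alpha_j); the resulting 2x2 Cartan matrix is
[[2, -1], [-1, 2]].
All simple roots have the same length, so the diagram is simply laced. The associated Dynkin diagram is a chain of 2 nodes with single edges (A_2), so the type is A_2 (the algebra sl(3)).

A_2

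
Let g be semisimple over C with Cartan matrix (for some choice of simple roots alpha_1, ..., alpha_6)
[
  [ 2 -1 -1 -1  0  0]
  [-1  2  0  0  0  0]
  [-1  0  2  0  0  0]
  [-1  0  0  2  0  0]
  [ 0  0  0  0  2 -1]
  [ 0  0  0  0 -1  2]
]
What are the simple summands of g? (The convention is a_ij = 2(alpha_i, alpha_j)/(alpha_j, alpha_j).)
The diagram associated to this matrix has two connected components: the simple roots {alpha_5, alpha_6} form a chain of 2 nodes with single edges (A_2), and {alpha_1, alpha_2, alpha_3, alpha_4} form a chain of 2 nodes with a fork of two nodes at one end (D_4). A semisimple Lie algebra decomposes uniquely as the direct sum of simple ideals, one per connected component of its Dynkin diagram, so g ≅ A_2 ⊕ D_4 (dimension 8 + 28 = 36).

A2 + D4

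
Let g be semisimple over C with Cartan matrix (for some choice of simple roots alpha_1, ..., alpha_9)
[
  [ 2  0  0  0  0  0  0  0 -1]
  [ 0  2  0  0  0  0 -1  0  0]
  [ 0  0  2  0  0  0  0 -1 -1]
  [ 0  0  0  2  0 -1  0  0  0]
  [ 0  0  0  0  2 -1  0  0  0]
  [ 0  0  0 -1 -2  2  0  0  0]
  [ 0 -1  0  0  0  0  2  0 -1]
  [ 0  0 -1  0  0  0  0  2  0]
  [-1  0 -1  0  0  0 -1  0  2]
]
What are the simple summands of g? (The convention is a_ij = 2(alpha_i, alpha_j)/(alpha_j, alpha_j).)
The diagram associated to this matrix has two connected components: the simple roots {alpha_4, alpha_5, alpha_6} form a chain of 3 nodes with a double edge at one end; the terminal node there is the unique short simple root (B_3), and {alpha_1, alpha_2, alpha_3, alpha_7, alpha_8, alpha_9} form a chain of 5 nodes with one extra node attached to the third node from one end (E_6). A semisimple Lie algebra decomposes uniquely as the direct sum of simple ideals, one per connected component of its Dynkin diagram, so g ≅ B_3 ⊕ E_6 (dimension 21 + 78 = 99).

B_3 (so(7)) + E_6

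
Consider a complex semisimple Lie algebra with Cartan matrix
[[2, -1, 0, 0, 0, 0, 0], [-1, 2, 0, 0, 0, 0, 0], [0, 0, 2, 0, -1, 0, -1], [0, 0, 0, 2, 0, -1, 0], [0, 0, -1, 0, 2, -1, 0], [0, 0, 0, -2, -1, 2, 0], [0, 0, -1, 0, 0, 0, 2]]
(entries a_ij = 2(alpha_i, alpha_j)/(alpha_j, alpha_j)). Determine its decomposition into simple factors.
type A_2 ⊕ type B_5

The diagram associated to this matrix has two connected components: the simple roots {alpha_1, alpha_2} form a chain of 2 nodes with single edges (A_2), and {alpha_3, alpha_4, alpha_5, alpha_6, alpha_7} form a chain of 5 nodes with a double edge at one end; the terminal node there is the unique short simple root (B_5). A semisimple Lie algebra decomposes uniquely as the direct sum of simple ideals, one per connected component of its Dynkin diagram, so g ≅ A_2 ⊕ B_5 (dimension 8 + 55 = 63).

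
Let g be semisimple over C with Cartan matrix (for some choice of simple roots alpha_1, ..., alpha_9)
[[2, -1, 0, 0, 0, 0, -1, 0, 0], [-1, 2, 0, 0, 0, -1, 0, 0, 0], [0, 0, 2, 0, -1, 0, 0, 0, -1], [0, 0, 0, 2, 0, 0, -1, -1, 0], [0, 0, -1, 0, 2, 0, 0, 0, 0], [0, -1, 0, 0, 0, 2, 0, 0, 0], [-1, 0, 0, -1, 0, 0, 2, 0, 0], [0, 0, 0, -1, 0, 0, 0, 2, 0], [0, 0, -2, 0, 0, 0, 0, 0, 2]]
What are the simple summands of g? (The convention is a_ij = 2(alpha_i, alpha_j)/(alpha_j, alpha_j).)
A_6 + C_3

The diagram associated to this matrix has two connected components: the simple roots {alpha_1, alpha_2, alpha_4, alpha_6, alpha_7, alpha_8} form a chain of 6 nodes with single edges (A_6), and {alpha_3, alpha_5, alpha_9} form a chain of 3 nodes with a double edge at one end; the terminal node there is the unique long simple root (C_3). A semisimple Lie algebra decomposes uniquely as the direct sum of simple ideals, one per connected component of its Dynkin diagram, so g ≅ A_6 ⊕ C_3 (dimension 48 + 21 = 69).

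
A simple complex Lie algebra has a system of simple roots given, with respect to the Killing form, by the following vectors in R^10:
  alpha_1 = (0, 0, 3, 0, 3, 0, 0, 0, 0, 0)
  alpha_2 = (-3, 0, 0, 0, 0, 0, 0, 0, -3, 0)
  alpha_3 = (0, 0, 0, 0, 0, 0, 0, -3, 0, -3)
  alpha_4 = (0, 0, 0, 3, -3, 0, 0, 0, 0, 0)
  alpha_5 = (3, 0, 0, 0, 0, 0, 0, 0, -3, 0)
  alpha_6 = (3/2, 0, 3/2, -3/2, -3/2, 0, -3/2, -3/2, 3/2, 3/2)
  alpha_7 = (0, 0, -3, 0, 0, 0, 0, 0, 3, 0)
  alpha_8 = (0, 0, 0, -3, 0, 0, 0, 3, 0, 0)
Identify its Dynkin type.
Compute the Cartan integers a_ij = 2(alpha_i, alpha_j)/(alpha_j, alpha_j); the resulting 8x8 Cartan matrix is
[[2, 0, 0, -1, 0, 0, -1, 0], [0, 2, 0, 0, 0, -1, -1, 0], [0, 0, 2, 0, 0, 0, 0, -1], [-1, 0, 0, 2, 0, 0, 0, -1], [0, 0, 0, 0, 2, 0, -1, 0], [0, -1, 0, 0, 0, 2, 0, 0], [-1, -1, 0, 0, -1, 0, 2, 0], [0, 0, -1, -1, 0, 0, 0, 2]].
All simple roots have the same length, so the diagram is simply laced. The associated Dynkin diagram is a chain of 7 nodes with one extra node attached to the third node from one end (E_8), so the type is E_8.

E_8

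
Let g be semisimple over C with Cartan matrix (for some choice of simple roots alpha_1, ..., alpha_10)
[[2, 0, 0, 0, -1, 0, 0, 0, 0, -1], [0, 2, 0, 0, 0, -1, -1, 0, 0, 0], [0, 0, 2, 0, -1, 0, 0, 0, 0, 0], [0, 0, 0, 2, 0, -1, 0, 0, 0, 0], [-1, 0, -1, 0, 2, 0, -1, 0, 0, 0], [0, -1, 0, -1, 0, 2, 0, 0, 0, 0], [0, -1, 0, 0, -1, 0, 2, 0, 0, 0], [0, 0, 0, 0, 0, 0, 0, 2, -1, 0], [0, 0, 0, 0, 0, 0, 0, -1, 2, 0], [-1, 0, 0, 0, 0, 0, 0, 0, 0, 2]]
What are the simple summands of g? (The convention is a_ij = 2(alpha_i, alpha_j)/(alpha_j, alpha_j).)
The diagram associated to this matrix has two connected components: the simple roots {alpha_8, alpha_9} form a chain of 2 nodes with single edges (A_2), and {alpha_1, alpha_2, alpha_3, alpha_4, alpha_5, alpha_6, alpha_7, alpha_10} form a chain of 7 nodes with one extra node attached to the third node from one end (E_8). A semisimple Lie algebra decomposes uniquely as the direct sum of simple ideals, one per connected component of its Dynkin diagram, so g ≅ A_2 ⊕ E_8 (dimension 8 + 248 = 256).

A2 ⊕ E8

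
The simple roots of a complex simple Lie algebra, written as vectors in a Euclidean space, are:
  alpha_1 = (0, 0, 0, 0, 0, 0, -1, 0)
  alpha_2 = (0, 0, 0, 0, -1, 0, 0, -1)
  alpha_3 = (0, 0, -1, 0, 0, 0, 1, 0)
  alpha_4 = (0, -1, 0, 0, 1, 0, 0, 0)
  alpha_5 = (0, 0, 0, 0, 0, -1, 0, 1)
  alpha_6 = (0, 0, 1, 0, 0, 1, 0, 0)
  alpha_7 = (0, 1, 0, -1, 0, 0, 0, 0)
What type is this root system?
Compute the Cartan integers a_ij = 2(alpha_i, alpha_j)/(alpha_j, alpha_j); the resulting 7x7 Cartan matrix is
[[2, 0, -1, 0, 0, 0, 0], [0, 2, 0, -1, -1, 0, 0], [-2, 0, 2, 0, 0, -1, 0], [0, -1, 0, 2, 0, 0, -1], [0, -1, 0, 0, 2, -1, 0], [0, 0, -1, 0, -1, 2, 0], [0, 0, 0, -1, 0, 0, 2]].
The roots have two lengths (squared-length ratio 2:1); the short ones are alpha_{1}. The associated Dynkin diagram is a chain of 7 nodes with a double edge at one end; the terminal node there is the unique short simple root (B_7), so the type is B_7 (the algebra so(15)).

type B_7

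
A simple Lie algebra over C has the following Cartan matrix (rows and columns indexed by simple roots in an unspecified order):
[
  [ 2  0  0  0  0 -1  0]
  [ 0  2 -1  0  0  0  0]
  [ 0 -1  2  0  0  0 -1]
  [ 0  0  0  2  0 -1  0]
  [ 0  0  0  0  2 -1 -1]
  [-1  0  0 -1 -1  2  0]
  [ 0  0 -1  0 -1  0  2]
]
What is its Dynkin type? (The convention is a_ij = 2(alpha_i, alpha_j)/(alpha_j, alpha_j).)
The matrix has rank 7 with 2's on the diagonal. Reading the off-diagonal entries as Dynkin edges (a single edge where a_ij = a_ji = -1; a double or triple edge where a_ij * a_ji = 2 or 3), the diagram is a chain of 5 nodes with a fork of two nodes at one end (D_7). One simple-root ordering that puts it in standard form is (alpha_2, alpha_3, alpha_7, alpha_5, alpha_6, alpha_1, alpha_4). So the algebra is type D_7, i.e. so(14).

type D_7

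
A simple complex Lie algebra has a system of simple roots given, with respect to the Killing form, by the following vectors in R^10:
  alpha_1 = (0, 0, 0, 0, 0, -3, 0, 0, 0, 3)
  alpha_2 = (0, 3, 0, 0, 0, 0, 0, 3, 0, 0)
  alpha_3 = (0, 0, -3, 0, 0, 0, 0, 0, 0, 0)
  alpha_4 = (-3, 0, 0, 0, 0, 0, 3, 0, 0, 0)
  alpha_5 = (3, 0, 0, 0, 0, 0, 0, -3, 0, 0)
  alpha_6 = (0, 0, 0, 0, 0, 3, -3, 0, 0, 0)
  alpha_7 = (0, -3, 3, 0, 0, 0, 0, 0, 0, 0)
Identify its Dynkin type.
Compute the Cartan integers a_ij = 2(alpha_i, alpha_j)/(alpha_j, alpha_j); the resulting 7x7 Cartan matrix is
[[2, 0, 0, 0, 0, -1, 0], [0, 2, 0, 0, -1, 0, -1], [0, 0, 2, 0, 0, 0, -1], [0, 0, 0, 2, -1, -1, 0], [0, -1, 0, -1, 2, 0, 0], [-1, 0, 0, -1, 0, 2, 0], [0, -1, -2, 0, 0, 0, 2]].
The roots have two lengths (squared-length ratio 2:1); the short ones are alpha_{3}. The associated Dynkin diagram is a chain of 7 nodes with a double edge at one end; the terminal node there is the unique short simple root (B_7), so the type is B_7 (the algebra so(15)).

type B_7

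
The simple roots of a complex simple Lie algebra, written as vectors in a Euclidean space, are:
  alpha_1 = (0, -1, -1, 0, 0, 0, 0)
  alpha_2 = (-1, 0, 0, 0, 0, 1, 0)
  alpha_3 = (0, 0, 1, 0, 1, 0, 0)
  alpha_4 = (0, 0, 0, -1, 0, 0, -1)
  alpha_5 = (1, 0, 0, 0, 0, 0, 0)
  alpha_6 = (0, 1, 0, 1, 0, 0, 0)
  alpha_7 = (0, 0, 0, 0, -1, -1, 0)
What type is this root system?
B7

Compute the Cartan integers a_ij = 2(alpha_i, alpha_j)/(alpha_j, alpha_j); the resulting 7x7 Cartan matrix is
[[2, 0, -1, 0, 0, -1, 0], [0, 2, 0, 0, -2, 0, -1], [-1, 0, 2, 0, 0, 0, -1], [0, 0, 0, 2, 0, -1, 0], [0, -1, 0, 0, 2, 0, 0], [-1, 0, 0, -1, 0, 2, 0], [0, -1, -1, 0, 0, 0, 2]].
The roots have two lengths (squared-length ratio 2:1); the short ones are alpha_{5}. The associated Dynkin diagram is a chain of 7 nodes with a double edge at one end; the terminal node there is the unique short simple root (B_7), so the type is B_7 (the algebra so(15)).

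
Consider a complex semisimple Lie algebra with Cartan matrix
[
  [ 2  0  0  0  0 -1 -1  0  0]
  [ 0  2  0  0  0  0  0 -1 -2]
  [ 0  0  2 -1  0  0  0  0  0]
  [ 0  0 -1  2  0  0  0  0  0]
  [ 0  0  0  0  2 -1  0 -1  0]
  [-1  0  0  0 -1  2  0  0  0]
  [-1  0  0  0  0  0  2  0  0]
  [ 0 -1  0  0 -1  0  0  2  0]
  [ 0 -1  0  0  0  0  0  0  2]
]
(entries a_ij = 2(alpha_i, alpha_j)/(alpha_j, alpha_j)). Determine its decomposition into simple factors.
The diagram associated to this matrix has two connected components: the simple roots {alpha_3, alpha_4} form a chain of 2 nodes with single edges (A_2), and {alpha_1, alpha_2, alpha_5, alpha_6, alpha_7, alpha_8, alpha_9} form a chain of 7 nodes with a double edge at one end; the terminal node there is the unique short simple root (B_7). A semisimple Lie algebra decomposes uniquely as the direct sum of simple ideals, one per connected component of its Dynkin diagram, so g ≅ A_2 ⊕ B_7 (dimension 8 + 105 = 113).

A_2 (sl(3)) + B_7 (so(15))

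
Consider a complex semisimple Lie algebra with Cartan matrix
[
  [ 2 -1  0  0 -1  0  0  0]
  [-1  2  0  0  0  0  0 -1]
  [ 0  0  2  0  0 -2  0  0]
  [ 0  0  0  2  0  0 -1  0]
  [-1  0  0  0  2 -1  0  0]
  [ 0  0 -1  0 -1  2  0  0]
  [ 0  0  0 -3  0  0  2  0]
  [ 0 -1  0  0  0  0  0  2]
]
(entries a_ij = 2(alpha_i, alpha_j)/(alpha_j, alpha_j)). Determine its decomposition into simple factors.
The diagram associated to this matrix has two connected components: the simple roots {alpha_1, alpha_2, alpha_3, alpha_5, alpha_6, alpha_8} form a chain of 6 nodes with a double edge at one end; the terminal node there is the unique long simple root (C_6), and {alpha_4, alpha_7} form two nodes joined by a triple edge (G_2). A semisimple Lie algebra decomposes uniquely as the direct sum of simple ideals, one per connected component of its Dynkin diagram, so g ≅ C_6 ⊕ G_2 (dimension 78 + 14 = 92).

type C_6 + type G_2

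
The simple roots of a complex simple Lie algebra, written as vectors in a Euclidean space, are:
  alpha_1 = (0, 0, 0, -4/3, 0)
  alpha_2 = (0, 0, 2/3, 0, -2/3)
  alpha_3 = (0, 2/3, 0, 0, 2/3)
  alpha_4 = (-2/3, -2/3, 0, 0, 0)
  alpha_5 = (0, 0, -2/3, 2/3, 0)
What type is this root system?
Compute the Cartan integers a_ij = 2(alpha_i, alpha_j)/(alpha_j, alpha_j); the resulting 5x5 Cartan matrix is
[[2, 0, 0, 0, -2], [0, 2, -1, 0, -1], [0, -1, 2, -1, 0], [0, 0, -1, 2, 0], [-1, -1, 0, 0, 2]].
The roots have two lengths (squared-length ratio 2:1); the short ones are alpha_{2,3,4,5}. The associated Dynkin diagram is a chain of 5 nodes with a double edge at one end; the terminal node there is the unique long simple root (C_5), so the type is C_5 (the algebra sp(10)).

C_5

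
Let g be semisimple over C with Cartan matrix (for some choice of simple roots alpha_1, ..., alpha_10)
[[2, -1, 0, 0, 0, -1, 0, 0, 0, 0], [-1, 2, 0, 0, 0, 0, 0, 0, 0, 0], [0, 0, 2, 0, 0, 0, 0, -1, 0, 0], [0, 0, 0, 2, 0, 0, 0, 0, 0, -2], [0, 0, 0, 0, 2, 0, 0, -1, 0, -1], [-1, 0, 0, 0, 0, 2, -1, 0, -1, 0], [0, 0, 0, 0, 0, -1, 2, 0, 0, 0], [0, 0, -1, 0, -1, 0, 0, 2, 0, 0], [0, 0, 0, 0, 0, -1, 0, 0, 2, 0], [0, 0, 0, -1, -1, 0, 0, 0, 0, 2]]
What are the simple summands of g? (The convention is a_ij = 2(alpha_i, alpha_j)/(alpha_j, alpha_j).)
type C_5 ⊕ type D_5

The diagram associated to this matrix has two connected components: the simple roots {alpha_3, alpha_4, alpha_5, alpha_8, alpha_10} form a chain of 5 nodes with a double edge at one end; the terminal node there is the unique long simple root (C_5), and {alpha_1, alpha_2, alpha_6, alpha_7, alpha_9} form a chain of 3 nodes with a fork of two nodes at one end (D_5). A semisimple Lie algebra decomposes uniquely as the direct sum of simple ideals, one per connected component of its Dynkin diagram, so g ≅ C_5 ⊕ D_5 (dimension 55 + 45 = 100).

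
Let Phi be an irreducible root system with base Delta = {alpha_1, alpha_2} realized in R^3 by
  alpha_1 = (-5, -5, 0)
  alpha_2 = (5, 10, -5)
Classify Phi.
G_2

Compute the Cartan integers a_ij = 2(alpha_i, alpha_j)/(alpha_j, alpha_j); the resulting 2x2 Cartan matrix is
[[2, -1], [-3, 2]].
The roots have two lengths (squared-length ratio 3:1); the short ones are alpha_{1}. The associated Dynkin diagram is two nodes joined by a triple edge (G_2), so the type is G_2.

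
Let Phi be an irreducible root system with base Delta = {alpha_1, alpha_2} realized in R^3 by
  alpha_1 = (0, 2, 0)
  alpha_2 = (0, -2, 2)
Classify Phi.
Compute the Cartan integers a_ij = 2(alpha_i, alpha_j)/(alpha_j, alpha_j); the resulting 2x2 Cartan matrix is
[[2, -1], [-2, 2]].
The roots have two lengths (squared-length ratio 2:1); the short ones are alpha_{1}. The associated Dynkin diagram is a chain of 2 nodes with a double edge at one end; the terminal node there is the unique short simple root (B_2), so the type is B_2 (the algebra so(5)).

B_2 (so(5))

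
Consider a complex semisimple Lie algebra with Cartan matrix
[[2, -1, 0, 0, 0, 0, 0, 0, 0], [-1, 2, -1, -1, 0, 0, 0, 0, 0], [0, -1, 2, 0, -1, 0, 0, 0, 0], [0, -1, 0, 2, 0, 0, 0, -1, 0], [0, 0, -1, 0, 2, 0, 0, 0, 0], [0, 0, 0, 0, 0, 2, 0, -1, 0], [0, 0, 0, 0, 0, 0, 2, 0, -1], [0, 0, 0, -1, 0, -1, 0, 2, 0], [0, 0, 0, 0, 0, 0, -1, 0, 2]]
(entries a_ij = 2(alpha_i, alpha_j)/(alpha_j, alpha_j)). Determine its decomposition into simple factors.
A_2 ⊕ E_7

The diagram associated to this matrix has two connected components: the simple roots {alpha_7, alpha_9} form a chain of 2 nodes with single edges (A_2), and {alpha_1, alpha_2, alpha_3, alpha_4, alpha_5, alpha_6, alpha_8} form a chain of 6 nodes with one extra node attached to the third node from one end (E_7). A semisimple Lie algebra decomposes uniquely as the direct sum of simple ideals, one per connected component of its Dynkin diagram, so g ≅ A_2 ⊕ E_7 (dimension 8 + 133 = 141).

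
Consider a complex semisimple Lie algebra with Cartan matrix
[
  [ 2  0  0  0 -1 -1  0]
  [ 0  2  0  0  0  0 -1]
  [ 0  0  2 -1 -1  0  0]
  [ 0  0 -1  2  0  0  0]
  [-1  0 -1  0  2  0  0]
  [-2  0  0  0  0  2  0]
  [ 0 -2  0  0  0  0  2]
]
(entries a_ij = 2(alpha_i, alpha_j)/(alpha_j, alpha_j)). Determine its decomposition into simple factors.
B_2 + C_5

The diagram associated to this matrix has two connected components: the simple roots {alpha_2, alpha_7} form a chain of 2 nodes with a double edge at one end; the terminal node there is the unique short simple root (B_2), and {alpha_1, alpha_3, alpha_4, alpha_5, alpha_6} form a chain of 5 nodes with a double edge at one end; the terminal node there is the unique long simple root (C_5). A semisimple Lie algebra decomposes uniquely as the direct sum of simple ideals, one per connected component of its Dynkin diagram, so g ≅ B_2 ⊕ C_5 (dimension 10 + 55 = 65).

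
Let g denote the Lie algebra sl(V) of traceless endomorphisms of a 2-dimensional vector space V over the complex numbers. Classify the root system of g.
This is sl(2), which has dimension 2^2 - 1 = 3 and rank 2 - 1 = 1 (a Cartan subalgebra is the diagonal traceless matrices). In the classification of classical Lie algebras, the special linear algebra sl(n+1) has type A_n; here n = 1, so the Dynkin diagram is a chain of 1 nodes with single edges (A_1). Hence the type is A_1.

A1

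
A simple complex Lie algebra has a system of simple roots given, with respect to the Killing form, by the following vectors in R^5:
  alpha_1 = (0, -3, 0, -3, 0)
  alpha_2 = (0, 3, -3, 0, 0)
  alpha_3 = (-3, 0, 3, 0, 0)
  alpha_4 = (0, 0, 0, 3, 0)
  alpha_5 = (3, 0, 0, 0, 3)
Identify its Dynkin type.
type B_5

Compute the Cartan integers a_ij = 2(alpha_i, alpha_j)/(alpha_j, alpha_j); the resulting 5x5 Cartan matrix is
[[2, -1, 0, -2, 0], [-1, 2, -1, 0, 0], [0, -1, 2, 0, -1], [-1, 0, 0, 2, 0], [0, 0, -1, 0, 2]].
The roots have two lengths (squared-length ratio 2:1); the short ones are alpha_{4}. The associated Dynkin diagram is a chain of 5 nodes with a double edge at one end; the terminal node there is the unique short simple root (B_5), so the type is B_5 (the algebra so(11)).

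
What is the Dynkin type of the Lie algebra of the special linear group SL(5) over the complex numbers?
type A_4

This is sl(5), which has dimension 5^2 - 1 = 24 and rank 5 - 1 = 4 (a Cartan subalgebra is the diagonal traceless matrices). In the classification of classical Lie algebras, the special linear algebra sl(n+1) has type A_n; here n = 4, so the Dynkin diagram is a chain of 4 nodes with single edges (A_4). Hence the type is A_4.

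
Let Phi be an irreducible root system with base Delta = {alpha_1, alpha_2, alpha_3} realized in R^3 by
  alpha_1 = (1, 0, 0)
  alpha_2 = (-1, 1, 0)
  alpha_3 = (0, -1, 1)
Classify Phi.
type B_3

Compute the Cartan integers a_ij = 2(alpha_i, alpha_j)/(alpha_j, alpha_j); the resulting 3x3 Cartan matrix is
[[2, -1, 0], [-2, 2, -1], [0, -1, 2]].
The roots have two lengths (squared-length ratio 2:1); the short ones are alpha_{1}. The associated Dynkin diagram is a chain of 3 nodes with a double edge at one end; the terminal node there is the unique short simple root (B_3), so the type is B_3 (the algebra so(7)).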